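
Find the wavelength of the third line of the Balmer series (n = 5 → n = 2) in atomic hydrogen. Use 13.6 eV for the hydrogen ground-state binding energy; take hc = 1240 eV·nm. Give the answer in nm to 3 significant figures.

434 nm

The Balmer series terminates on n_f = 2; the third line has n_i = 2+3 = 5.
ΔE = 13.60 × (1/2² − 1/5²) = 2.856 eV.
λ = 1240 / 2.856 = 434 nm.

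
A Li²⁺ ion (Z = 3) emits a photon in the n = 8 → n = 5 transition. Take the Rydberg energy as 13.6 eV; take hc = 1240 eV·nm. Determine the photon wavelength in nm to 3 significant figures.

For Z = 3 the level energies scale as Z², so the effective Rydberg energy is 13.6 × 9 = 122.4 eV.
ΔE = 122.4 × (1/5² − 1/8²) = 122.4 × 0.02438 = 2.984 eV.
λ = hc/ΔE = 1240 / 2.984 = 416 nm.

416 nm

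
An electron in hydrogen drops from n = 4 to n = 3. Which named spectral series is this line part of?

The series is set by the lower level: n_f = 3 is the Paschen series.

Paschen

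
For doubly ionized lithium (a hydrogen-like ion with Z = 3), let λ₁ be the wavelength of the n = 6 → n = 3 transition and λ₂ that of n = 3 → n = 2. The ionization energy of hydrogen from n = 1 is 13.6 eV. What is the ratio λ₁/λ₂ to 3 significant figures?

1.67

λ ∝ 1/ΔE ∝ 1/(1/n_f² − 1/n_i²), and the Z² and hc factors cancel in the ratio.
λ₁/λ₂ = (1/2² − 1/3²)/(1/3² − 1/6²) = 0.1389/0.08333 = 1.67.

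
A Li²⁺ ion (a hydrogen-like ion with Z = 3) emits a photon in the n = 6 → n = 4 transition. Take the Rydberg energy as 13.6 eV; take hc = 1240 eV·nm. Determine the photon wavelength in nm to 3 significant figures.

For Z = 3 the level energies scale as Z², so the effective Rydberg energy is 13.6 × 9 = 122.4 eV.
ΔE = 122.4 × (1/4² − 1/6²) = 122.4 × 0.03472 = 4.250 eV.
λ = hc/ΔE = 1240 / 4.250 = 292 nm.

292 nm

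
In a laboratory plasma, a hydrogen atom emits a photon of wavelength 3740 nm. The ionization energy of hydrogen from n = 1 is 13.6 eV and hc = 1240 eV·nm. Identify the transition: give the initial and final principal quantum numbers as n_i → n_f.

n_i = 8, n_f = 5

The photon energy is ΔE = hc/λ = 1240 / 3740 = 0.3316 eV.
With Z = 1, ΔE = 13.60 × (1/n_f² − 1/n_i²), so 1/n_f² − 1/n_i² = 0.02438.
Trying n_f = 5 gives 1/n_i² = 0.01562, i.e. n_i ≈ 8; this pair matches.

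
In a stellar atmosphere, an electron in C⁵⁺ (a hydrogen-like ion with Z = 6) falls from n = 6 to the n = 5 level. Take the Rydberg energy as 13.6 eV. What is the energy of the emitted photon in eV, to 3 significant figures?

The Bohr energies scale as Z², so for Z = 6: E_n = −489.6/n² eV.
E_6 = −489.6/36 = −13.60 eV and E_5 = −489.6/25 = −19.58 eV.
The photon energy is |E_6 − E_5| = 5.98 eV.

5.98 eV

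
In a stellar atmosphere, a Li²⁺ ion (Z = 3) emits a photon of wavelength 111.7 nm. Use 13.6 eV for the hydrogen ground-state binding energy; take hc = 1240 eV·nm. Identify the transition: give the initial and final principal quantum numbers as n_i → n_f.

The photon energy is ΔE = hc/λ = 1240 / 111.7 = 11.10 eV.
With Z = 3, ΔE = 122.4 × (1/n_f² − 1/n_i²), so 1/n_f² − 1/n_i² = 0.09070.
Trying n_f = 3 gives 1/n_i² = 0.02042, i.e. n_i ≈ 7; this pair matches.

n_i = 7, n_f = 3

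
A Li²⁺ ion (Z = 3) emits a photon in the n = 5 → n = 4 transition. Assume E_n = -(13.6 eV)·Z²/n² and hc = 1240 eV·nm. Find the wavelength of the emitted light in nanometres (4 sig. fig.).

450.3 nm

For Z = 3 the level energies scale as Z², so the effective Rydberg energy is 13.6 × 9 = 122.4 eV.
ΔE = 122.4 × (1/4² − 1/5²) = 122.4 × 0.02250 = 2.754 eV.
λ = hc/ΔE = 1240 / 2.754 = 450.3 nm.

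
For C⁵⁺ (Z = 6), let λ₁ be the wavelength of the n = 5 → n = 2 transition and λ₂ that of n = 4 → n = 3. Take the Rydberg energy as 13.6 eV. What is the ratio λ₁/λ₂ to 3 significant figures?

0.231

λ ∝ 1/ΔE ∝ 1/(1/n_f² − 1/n_i²), and the Z² and hc factors cancel in the ratio.
λ₁/λ₂ = (1/3² − 1/4²)/(1/2² − 1/5²) = 0.04861/0.2100 = 0.231.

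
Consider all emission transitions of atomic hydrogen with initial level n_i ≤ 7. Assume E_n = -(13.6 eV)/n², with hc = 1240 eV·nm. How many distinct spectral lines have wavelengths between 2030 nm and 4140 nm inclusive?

3

Enumerate all n_i → n_f pairs with 1 ≤ n_f < n_i ≤ 7 and compute λ = 1240 / [13.6·1·(1/n_f² − 1/n_i²)].
Lines falling in [2030, 4140] nm: 7→4 (2166 nm), 6→4 (2626 nm), 5→4 (4052 nm).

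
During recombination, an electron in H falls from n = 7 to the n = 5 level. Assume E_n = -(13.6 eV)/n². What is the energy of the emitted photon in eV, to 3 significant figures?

0.266 eV

E_7 = −13.60/49 = −0.2776 eV and E_5 = −13.60/25 = −0.5440 eV.
The photon energy is |E_7 − E_5| = 0.266 eV.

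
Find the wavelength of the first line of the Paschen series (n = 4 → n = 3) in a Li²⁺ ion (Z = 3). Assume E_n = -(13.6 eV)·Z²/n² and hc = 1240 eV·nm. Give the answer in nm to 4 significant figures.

The Paschen series terminates on n_f = 3; the first line has n_i = 3+1 = 4.
ΔE = 122.4 × (1/3² − 1/4²) = 5.950 eV.
λ = 1240 / 5.950 = 208.4 nm.

208.4 nm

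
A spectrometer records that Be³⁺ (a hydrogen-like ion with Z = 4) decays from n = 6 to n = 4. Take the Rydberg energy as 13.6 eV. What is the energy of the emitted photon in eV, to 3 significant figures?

7.56 eV

The Bohr energies scale as Z², so for Z = 4: E_n = −217.6/n² eV.
E_6 = −217.6/36 = −6.044 eV and E_4 = −217.6/16 = −13.60 eV.
The photon energy is |E_6 − E_4| = 7.56 eV.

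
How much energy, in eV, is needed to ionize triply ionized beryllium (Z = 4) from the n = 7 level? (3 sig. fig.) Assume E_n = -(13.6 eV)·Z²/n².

E_n = −13.6 Z²/n² = −217.6/n² eV for Z = 4.
E_7 = −217.6/49 = −4.44 eV, so ionization (to E = 0) requires 4.44 eV.

4.44 eV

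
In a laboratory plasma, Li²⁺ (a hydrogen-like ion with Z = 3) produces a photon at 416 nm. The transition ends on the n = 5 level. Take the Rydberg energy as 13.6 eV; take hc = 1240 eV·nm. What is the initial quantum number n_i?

The photon energy is ΔE = hc/λ = 1240 / 416 = 2.981 eV.
With Z = 3, ΔE = 122.4 × (1/n_f² − 1/n_i²), so 1/n_f² − 1/n_i² = 0.02435.
With n_f = 5: 1/n_i² = 1/25 − 0.02435 = 0.01565, so n_i ≈ 7.99.

n_i = 8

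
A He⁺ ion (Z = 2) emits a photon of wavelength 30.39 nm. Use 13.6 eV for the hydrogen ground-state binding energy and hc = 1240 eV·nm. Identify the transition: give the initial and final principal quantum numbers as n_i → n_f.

The photon energy is ΔE = hc/λ = 1240 / 30.39 = 40.80 eV.
With Z = 2, ΔE = 54.40 × (1/n_f² − 1/n_i²), so 1/n_f² − 1/n_i² = 0.7501.
Trying n_f = 1 gives 1/n_i² = 0.2499, i.e. n_i ≈ 2; this pair matches.

n_i = 2, n_f = 1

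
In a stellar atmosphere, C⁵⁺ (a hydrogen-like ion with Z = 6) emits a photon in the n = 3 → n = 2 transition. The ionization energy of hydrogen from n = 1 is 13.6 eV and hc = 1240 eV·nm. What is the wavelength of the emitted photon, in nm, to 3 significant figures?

For Z = 6 the level energies scale as Z², so the effective Rydberg energy is 13.6 × 36 = 489.6 eV.
ΔE = 489.6 × (1/2² − 1/3²) = 489.6 × 0.1389 = 68.00 eV.
λ = hc/ΔE = 1240 / 68.00 = 18.2 nm.

18.2 nm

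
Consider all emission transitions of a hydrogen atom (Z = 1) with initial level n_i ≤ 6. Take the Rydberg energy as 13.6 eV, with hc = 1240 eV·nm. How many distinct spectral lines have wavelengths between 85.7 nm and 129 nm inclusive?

5

Enumerate all n_i → n_f pairs with 1 ≤ n_f < n_i ≤ 6 and compute λ = 1240 / [13.6·1·(1/n_f² − 1/n_i²)].
Lines falling in [85.7, 129] nm: 6→1 (93.78 nm), 5→1 (94.98 nm), 4→1 (97.25 nm), 3→1 (102.6 nm), 2→1 (121.6 nm).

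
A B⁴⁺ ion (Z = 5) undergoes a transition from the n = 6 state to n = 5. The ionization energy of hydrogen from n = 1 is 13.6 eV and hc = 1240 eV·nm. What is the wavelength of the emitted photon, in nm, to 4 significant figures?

298.4 nm

For Z = 5 the level energies scale as Z², so the effective Rydberg energy is 13.6 × 25 = 340.0 eV.
ΔE = 340.0 × (1/5² − 1/6²) = 340.0 × 0.01222 = 4.156 eV.
λ = hc/ΔE = 1240 / 4.156 = 298.4 nm.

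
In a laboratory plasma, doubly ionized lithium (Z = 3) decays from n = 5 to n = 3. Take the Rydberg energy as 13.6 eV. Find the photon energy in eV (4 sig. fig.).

The Bohr energies scale as Z², so for Z = 3: E_n = −122.4/n² eV.
E_5 = −122.4/25 = −4.896 eV and E_3 = −122.4/9 = −13.60 eV.
The photon energy is |E_5 − E_3| = 8.704 eV.

8.704 eV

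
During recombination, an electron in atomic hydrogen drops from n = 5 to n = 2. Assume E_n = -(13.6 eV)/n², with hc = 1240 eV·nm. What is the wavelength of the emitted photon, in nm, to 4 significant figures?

ΔE = 13.60 × (1/2² − 1/5²) = 13.60 × 0.2100 = 2.856 eV.
λ = hc/ΔE = 1240 / 2.856 = 434.2 nm.

434.2 nm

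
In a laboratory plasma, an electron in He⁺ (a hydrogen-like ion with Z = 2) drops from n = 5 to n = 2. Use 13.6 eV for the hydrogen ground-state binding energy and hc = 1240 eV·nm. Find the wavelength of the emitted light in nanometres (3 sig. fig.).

For Z = 2 the level energies scale as Z², so the effective Rydberg energy is 13.6 × 4 = 54.40 eV.
ΔE = 54.40 × (1/2² − 1/5²) = 54.40 × 0.2100 = 11.42 eV.
λ = hc/ΔE = 1240 / 11.42 = 109 nm.

109 nm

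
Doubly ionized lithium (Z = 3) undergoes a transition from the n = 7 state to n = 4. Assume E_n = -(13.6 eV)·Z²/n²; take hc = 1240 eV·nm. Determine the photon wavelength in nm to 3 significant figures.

For Z = 3 the level energies scale as Z², so the effective Rydberg energy is 13.6 × 9 = 122.4 eV.
ΔE = 122.4 × (1/4² − 1/7²) = 122.4 × 0.04209 = 5.152 eV.
λ = hc/ΔE = 1240 / 5.152 = 241 nm.

241 nm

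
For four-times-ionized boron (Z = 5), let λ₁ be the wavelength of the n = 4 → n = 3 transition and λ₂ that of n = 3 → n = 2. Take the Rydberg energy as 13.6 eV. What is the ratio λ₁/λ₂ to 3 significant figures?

λ ∝ 1/ΔE ∝ 1/(1/n_f² − 1/n_i²), and the Z² and hc factors cancel in the ratio.
λ₁/λ₂ = (1/2² − 1/3²)/(1/3² − 1/4²) = 0.1389/0.04861 = 2.86.

2.86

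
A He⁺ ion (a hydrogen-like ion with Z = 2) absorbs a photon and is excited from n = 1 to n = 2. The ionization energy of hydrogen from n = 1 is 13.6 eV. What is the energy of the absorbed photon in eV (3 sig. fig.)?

The Bohr energies scale as Z², so for Z = 2: E_n = −54.40/n² eV.
E_2 = −54.40/4 = −13.60 eV and E_1 = −54.40/1 = −54.40 eV.
The photon energy is |E_2 − E_1| = 40.8 eV.

40.8 eV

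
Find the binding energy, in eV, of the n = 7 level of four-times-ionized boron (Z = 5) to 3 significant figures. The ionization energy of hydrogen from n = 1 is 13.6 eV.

6.94 eV

E_n = −13.6 Z²/n² = −340.0/n² eV for Z = 5.
E_7 = −340.0/49 = −6.94 eV, so ionization (to E = 0) requires 6.94 eV.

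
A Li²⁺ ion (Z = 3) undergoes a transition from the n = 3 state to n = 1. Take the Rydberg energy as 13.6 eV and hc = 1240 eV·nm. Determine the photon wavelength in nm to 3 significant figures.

11.4 nm

For Z = 3 the level energies scale as Z², so the effective Rydberg energy is 13.6 × 9 = 122.4 eV.
ΔE = 122.4 × (1/1² − 1/3²) = 122.4 × 0.8889 = 108.8 eV.
λ = hc/ΔE = 1240 / 108.8 = 11.4 nm.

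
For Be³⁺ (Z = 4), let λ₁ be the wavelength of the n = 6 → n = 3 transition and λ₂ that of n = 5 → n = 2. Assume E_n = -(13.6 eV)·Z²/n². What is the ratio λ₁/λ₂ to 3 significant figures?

2.52

λ ∝ 1/ΔE ∝ 1/(1/n_f² − 1/n_i²), and the Z² and hc factors cancel in the ratio.
λ₁/λ₂ = (1/2² − 1/5²)/(1/3² − 1/6²) = 0.2100/0.08333 = 2.52.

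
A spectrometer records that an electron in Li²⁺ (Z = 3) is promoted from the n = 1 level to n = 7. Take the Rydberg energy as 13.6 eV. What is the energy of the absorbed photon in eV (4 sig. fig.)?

The Bohr energies scale as Z², so for Z = 3: E_n = −122.4/n² eV.
E_7 = −122.4/49 = −2.498 eV and E_1 = −122.4/1 = −122.4 eV.
The photon energy is |E_7 − E_1| = 119.9 eV.

119.9 eV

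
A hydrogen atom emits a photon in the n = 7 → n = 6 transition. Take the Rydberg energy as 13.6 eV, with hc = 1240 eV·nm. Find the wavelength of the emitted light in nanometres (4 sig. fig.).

ΔE = 13.60 × (1/6² − 1/7²) = 13.60 × 0.007370 = 0.1002 eV.
λ = hc/ΔE = 1240 / 0.1002 = 12370 nm.

12370 nm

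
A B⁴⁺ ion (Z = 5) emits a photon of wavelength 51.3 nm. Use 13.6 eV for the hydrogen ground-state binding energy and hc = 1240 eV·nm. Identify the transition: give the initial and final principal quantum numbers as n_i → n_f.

The photon energy is ΔE = hc/λ = 1240 / 51.3 = 24.17 eV.
With Z = 5, ΔE = 340.0 × (1/n_f² − 1/n_i²), so 1/n_f² − 1/n_i² = 0.07109.
Trying n_f = 3 gives 1/n_i² = 0.04002, i.e. n_i ≈ 5; this pair matches.

n_i = 5, n_f = 3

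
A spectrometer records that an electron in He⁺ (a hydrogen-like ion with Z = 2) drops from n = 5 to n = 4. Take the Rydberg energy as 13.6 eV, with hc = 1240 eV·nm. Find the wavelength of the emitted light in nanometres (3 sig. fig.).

1010 nm

For Z = 2 the level energies scale as Z², so the effective Rydberg energy is 13.6 × 4 = 54.40 eV.
ΔE = 54.40 × (1/4² − 1/5²) = 54.40 × 0.02250 = 1.224 eV.
λ = hc/ΔE = 1240 / 1.224 = 1010 nm.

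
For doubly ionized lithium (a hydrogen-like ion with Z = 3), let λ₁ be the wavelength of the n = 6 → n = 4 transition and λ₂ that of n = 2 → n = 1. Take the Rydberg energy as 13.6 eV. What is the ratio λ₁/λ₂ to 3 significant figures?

21.6

λ ∝ 1/ΔE ∝ 1/(1/n_f² − 1/n_i²), and the Z² and hc factors cancel in the ratio.
λ₁/λ₂ = (1/1² − 1/2²)/(1/4² − 1/6²) = 0.7500/0.03472 = 21.6.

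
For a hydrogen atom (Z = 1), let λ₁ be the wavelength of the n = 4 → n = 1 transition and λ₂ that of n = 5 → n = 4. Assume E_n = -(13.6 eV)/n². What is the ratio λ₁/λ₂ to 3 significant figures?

0.0240

λ ∝ 1/ΔE ∝ 1/(1/n_f² − 1/n_i²), and the Z² and hc factors cancel in the ratio.
λ₁/λ₂ = (1/4² − 1/5²)/(1/1² − 1/4²) = 0.02250/0.9375 = 0.0240.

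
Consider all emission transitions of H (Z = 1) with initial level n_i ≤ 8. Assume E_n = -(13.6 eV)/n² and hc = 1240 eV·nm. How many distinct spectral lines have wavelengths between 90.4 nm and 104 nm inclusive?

Enumerate all n_i → n_f pairs with 1 ≤ n_f < n_i ≤ 8 and compute λ = 1240 / [13.6·1·(1/n_f² − 1/n_i²)].
Lines falling in [90.4, 104] nm: 8→1 (92.62 nm), 7→1 (93.08 nm), 6→1 (93.78 nm), 5→1 (94.98 nm), 4→1 (97.25 nm), 3→1 (102.6 nm).

6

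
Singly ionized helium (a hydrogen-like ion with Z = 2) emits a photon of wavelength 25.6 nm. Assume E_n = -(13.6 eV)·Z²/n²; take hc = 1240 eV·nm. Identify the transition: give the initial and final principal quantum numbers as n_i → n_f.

The photon energy is ΔE = hc/λ = 1240 / 25.6 = 48.44 eV.
With Z = 2, ΔE = 54.40 × (1/n_f² − 1/n_i²), so 1/n_f² − 1/n_i² = 0.8904.
Trying n_f = 1 gives 1/n_i² = 0.1096, i.e. n_i ≈ 3; this pair matches.

n_i = 3, n_f = 1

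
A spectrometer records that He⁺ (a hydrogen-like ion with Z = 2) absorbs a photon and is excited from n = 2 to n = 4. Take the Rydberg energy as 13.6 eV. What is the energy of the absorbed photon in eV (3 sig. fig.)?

The Bohr energies scale as Z², so for Z = 2: E_n = −54.40/n² eV.
E_4 = −54.40/16 = −3.400 eV and E_2 = −54.40/4 = −13.60 eV.
The photon energy is |E_4 − E_2| = 10.2 eV.

10.2 eV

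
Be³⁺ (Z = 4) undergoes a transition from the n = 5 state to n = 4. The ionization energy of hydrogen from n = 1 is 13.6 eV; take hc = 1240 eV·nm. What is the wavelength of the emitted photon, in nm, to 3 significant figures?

For Z = 4 the level energies scale as Z², so the effective Rydberg energy is 13.6 × 16 = 217.6 eV.
ΔE = 217.6 × (1/4² − 1/5²) = 217.6 × 0.02250 = 4.896 eV.
λ = hc/ΔE = 1240 / 4.896 = 253 nm.

253 nm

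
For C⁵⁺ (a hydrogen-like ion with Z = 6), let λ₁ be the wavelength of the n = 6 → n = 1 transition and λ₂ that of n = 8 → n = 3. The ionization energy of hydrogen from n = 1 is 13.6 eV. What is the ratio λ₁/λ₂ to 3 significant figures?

0.0982

λ ∝ 1/ΔE ∝ 1/(1/n_f² − 1/n_i²), and the Z² and hc factors cancel in the ratio.
λ₁/λ₂ = (1/3² − 1/8²)/(1/1² − 1/6²) = 0.09549/0.9722 = 0.0982.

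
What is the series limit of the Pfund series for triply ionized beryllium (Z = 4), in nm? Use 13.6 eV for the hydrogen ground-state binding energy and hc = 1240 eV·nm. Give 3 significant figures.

142 nm

The Pfund series has lower level n_f = 5; the series limit corresponds to n_i → ∞.
ΔE_max = 13.6 × 16 / 5² = 8.704 eV.
λ_min = 1240 / 8.704 = 142 nm.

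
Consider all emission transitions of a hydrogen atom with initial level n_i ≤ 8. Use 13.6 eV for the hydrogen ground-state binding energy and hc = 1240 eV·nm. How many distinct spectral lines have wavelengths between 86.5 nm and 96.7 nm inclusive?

4

Enumerate all n_i → n_f pairs with 1 ≤ n_f < n_i ≤ 8 and compute λ = 1240 / [13.6·1·(1/n_f² − 1/n_i²)].
Lines falling in [86.5, 96.7] nm: 8→1 (92.62 nm), 7→1 (93.08 nm), 6→1 (93.78 nm), 5→1 (94.98 nm).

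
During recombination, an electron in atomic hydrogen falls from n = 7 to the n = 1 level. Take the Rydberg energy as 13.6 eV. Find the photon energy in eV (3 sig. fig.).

E_7 = −13.60/49 = −0.2776 eV and E_1 = −13.60/1 = −13.60 eV.
The photon energy is |E_7 − E_1| = 13.3 eV.

13.3 eV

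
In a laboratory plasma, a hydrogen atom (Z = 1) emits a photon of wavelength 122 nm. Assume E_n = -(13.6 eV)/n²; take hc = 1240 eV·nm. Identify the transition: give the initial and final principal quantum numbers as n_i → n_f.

The photon energy is ΔE = hc/λ = 1240 / 122 = 10.16 eV.
With Z = 1, ΔE = 13.60 × (1/n_f² − 1/n_i²), so 1/n_f² − 1/n_i² = 0.7473.
Trying n_f = 1 gives 1/n_i² = 0.2527, i.e. n_i ≈ 2; this pair matches.

n_i = 2, n_f = 1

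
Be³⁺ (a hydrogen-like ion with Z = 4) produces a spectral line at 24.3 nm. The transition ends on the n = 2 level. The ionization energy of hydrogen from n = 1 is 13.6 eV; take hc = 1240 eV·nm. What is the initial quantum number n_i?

n_i = 8

The photon energy is ΔE = hc/λ = 1240 / 24.3 = 51.03 eV.
With Z = 4, ΔE = 217.6 × (1/n_f² − 1/n_i²), so 1/n_f² − 1/n_i² = 0.2345.
With n_f = 2: 1/n_i² = 1/4 − 0.2345 = 0.01549, so n_i ≈ 8.03.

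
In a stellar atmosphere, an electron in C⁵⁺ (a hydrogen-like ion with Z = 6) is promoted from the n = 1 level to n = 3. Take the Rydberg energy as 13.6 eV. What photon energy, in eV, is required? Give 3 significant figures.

The Bohr energies scale as Z², so for Z = 6: E_n = −489.6/n² eV.
E_3 = −489.6/9 = −54.40 eV and E_1 = −489.6/1 = −489.6 eV.
The photon energy is |E_3 − E_1| = 435 eV.

435 eV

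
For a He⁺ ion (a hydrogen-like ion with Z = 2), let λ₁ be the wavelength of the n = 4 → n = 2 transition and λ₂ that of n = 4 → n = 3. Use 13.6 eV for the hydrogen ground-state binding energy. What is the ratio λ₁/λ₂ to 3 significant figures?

0.259

λ ∝ 1/ΔE ∝ 1/(1/n_f² − 1/n_i²), and the Z² and hc factors cancel in the ratio.
λ₁/λ₂ = (1/3² − 1/4²)/(1/2² − 1/4²) = 0.04861/0.1875 = 0.259.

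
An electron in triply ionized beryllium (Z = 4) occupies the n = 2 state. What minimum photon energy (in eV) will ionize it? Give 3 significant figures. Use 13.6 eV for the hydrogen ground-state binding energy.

54.4 eV

E_n = −13.6 Z²/n² = −217.6/n² eV for Z = 4.
E_2 = −217.6/4 = −54.4 eV, so ionization (to E = 0) requires 54.4 eV.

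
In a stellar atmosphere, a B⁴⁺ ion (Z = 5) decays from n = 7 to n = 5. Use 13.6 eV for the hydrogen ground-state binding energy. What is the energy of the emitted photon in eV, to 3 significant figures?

The Bohr energies scale as Z², so for Z = 5: E_n = −340.0/n² eV.
E_7 = −340.0/49 = −6.939 eV and E_5 = −340.0/25 = −13.60 eV.
The photon energy is |E_7 − E_5| = 6.66 eV.

6.66 eV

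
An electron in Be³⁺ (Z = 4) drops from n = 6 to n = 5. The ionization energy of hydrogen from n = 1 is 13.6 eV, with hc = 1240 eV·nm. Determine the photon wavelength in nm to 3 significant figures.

For Z = 4 the level energies scale as Z², so the effective Rydberg energy is 13.6 × 16 = 217.6 eV.
ΔE = 217.6 × (1/5² − 1/6²) = 217.6 × 0.01222 = 2.660 eV.
λ = hc/ΔE = 1240 / 2.660 = 466 nm.

466 nm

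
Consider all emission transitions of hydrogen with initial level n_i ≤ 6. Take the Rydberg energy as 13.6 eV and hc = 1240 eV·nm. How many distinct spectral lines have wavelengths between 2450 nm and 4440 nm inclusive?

Enumerate all n_i → n_f pairs with 1 ≤ n_f < n_i ≤ 6 and compute λ = 1240 / [13.6·1·(1/n_f² − 1/n_i²)].
Lines falling in [2450, 4440] nm: 6→4 (2626 nm), 5→4 (4052 nm).

2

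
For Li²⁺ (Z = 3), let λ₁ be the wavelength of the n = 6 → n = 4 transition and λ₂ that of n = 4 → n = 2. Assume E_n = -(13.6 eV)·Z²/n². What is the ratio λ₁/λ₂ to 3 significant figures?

5.40

λ ∝ 1/ΔE ∝ 1/(1/n_f² − 1/n_i²), and the Z² and hc factors cancel in the ratio.
λ₁/λ₂ = (1/2² − 1/4²)/(1/4² − 1/6²) = 0.1875/0.03472 = 5.40.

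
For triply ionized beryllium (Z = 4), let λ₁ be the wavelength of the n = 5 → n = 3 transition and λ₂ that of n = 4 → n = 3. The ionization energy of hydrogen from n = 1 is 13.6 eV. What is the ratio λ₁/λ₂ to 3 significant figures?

0.684

λ ∝ 1/ΔE ∝ 1/(1/n_f² − 1/n_i²), and the Z² and hc factors cancel in the ratio.
λ₁/λ₂ = (1/3² − 1/4²)/(1/3² − 1/5²) = 0.04861/0.07111 = 0.684.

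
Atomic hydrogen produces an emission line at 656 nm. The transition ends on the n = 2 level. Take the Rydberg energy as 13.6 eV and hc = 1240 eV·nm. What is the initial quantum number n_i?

n_i = 3

The photon energy is ΔE = hc/λ = 1240 / 656 = 1.890 eV.
With Z = 1, ΔE = 13.60 × (1/n_f² − 1/n_i²), so 1/n_f² − 1/n_i² = 0.1390.
With n_f = 2: 1/n_i² = 1/4 − 0.1390 = 0.1110, so n_i ≈ 3.00.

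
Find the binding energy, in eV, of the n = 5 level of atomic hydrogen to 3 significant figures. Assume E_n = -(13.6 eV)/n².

0.544 eV

E_5 = −13.60/25 = −0.544 eV, so ionization (to E = 0) requires 0.544 eV.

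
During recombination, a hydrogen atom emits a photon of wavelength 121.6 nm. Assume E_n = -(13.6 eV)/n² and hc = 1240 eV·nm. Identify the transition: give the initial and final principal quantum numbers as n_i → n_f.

n_i = 2, n_f = 1

The photon energy is ΔE = hc/λ = 1240 / 121.6 = 10.20 eV.
With Z = 1, ΔE = 13.60 × (1/n_f² − 1/n_i²), so 1/n_f² − 1/n_i² = 0.7498.
Trying n_f = 1 gives 1/n_i² = 0.2502, i.e. n_i ≈ 2; this pair matches.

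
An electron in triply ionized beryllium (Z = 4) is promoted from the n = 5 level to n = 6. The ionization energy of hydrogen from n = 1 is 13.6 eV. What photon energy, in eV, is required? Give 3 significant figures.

2.66 eV

The Bohr energies scale as Z², so for Z = 4: E_n = −217.6/n² eV.
E_6 = −217.6/36 = −6.044 eV and E_5 = −217.6/25 = −8.704 eV.
The photon energy is |E_6 − E_5| = 2.66 eV.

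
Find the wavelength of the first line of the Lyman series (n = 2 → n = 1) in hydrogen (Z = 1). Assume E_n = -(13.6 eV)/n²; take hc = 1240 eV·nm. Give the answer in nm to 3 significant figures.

122 nm

The Lyman series terminates on n_f = 1; the first line has n_i = 1+1 = 2.
ΔE = 13.60 × (1/1² − 1/2²) = 10.20 eV.
λ = 1240 / 10.20 = 122 nm.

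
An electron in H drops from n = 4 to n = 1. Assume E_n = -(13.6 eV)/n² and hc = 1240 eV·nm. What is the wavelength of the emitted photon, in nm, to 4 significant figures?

97.25 nm

ΔE = 13.60 × (1/1² − 1/4²) = 13.60 × 0.9375 = 12.75 eV.
λ = hc/ΔE = 1240 / 12.75 = 97.25 nm.
This line belongs to the Lyman series.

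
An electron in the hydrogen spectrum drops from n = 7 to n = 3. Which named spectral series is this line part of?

Paschen

The series is set by the lower level: n_f = 3 is the Paschen series.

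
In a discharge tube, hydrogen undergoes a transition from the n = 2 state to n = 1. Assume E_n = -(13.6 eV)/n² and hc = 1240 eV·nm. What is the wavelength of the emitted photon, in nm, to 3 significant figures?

ΔE = 13.60 × (1/1² − 1/2²) = 13.60 × 0.7500 = 10.20 eV.
λ = hc/ΔE = 1240 / 10.20 = 122 nm.

122 nm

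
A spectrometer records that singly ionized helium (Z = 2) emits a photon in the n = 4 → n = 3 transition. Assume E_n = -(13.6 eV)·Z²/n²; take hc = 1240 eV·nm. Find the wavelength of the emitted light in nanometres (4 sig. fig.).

For Z = 2 the level energies scale as Z², so the effective Rydberg energy is 13.6 × 4 = 54.40 eV.
ΔE = 54.40 × (1/3² − 1/4²) = 54.40 × 0.04861 = 2.644 eV.
λ = hc/ΔE = 1240 / 2.644 = 468.9 nm.

468.9 nm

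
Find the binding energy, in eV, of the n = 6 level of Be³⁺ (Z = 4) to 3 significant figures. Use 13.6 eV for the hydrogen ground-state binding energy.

6.04 eV

E_n = −13.6 Z²/n² = −217.6/n² eV for Z = 4.
E_6 = −217.6/36 = −6.04 eV, so ionization (to E = 0) requires 6.04 eV.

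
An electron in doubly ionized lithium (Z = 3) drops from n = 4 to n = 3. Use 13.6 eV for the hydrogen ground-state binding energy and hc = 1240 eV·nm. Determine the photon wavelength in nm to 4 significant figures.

For Z = 3 the level energies scale as Z², so the effective Rydberg energy is 13.6 × 9 = 122.4 eV.
ΔE = 122.4 × (1/3² − 1/4²) = 122.4 × 0.04861 = 5.950 eV.
λ = hc/ΔE = 1240 / 5.950 = 208.4 nm.

208.4 nm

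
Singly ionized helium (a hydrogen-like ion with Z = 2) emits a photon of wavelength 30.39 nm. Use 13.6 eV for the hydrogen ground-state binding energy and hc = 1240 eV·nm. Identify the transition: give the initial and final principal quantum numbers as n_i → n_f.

The photon energy is ΔE = hc/λ = 1240 / 30.39 = 40.80 eV.
With Z = 2, ΔE = 54.40 × (1/n_f² − 1/n_i²), so 1/n_f² − 1/n_i² = 0.7501.
Trying n_f = 1 gives 1/n_i² = 0.2499, i.e. n_i ≈ 2; this pair matches.

n_i = 2, n_f = 1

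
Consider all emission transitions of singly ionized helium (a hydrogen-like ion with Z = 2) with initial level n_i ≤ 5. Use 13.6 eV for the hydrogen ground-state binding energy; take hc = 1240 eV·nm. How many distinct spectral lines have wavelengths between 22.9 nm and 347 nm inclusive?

8

Enumerate all n_i → n_f pairs with 1 ≤ n_f < n_i ≤ 5 and compute λ = 1240 / [13.6·4·(1/n_f² − 1/n_i²)].
Lines falling in [22.9, 347] nm: 5→1 (23.74 nm), 4→1 (24.31 nm), 3→1 (25.64 nm), 2→1 (30.39 nm), 5→2 (108.5 nm), 4→2 (121.6 nm), 3→2 (164.1 nm), 5→3 (320.5 nm).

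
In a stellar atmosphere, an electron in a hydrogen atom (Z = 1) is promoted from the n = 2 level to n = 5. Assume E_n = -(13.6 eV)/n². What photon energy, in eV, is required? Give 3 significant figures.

2.86 eV

E_5 = −13.60/25 = −0.5440 eV and E_2 = −13.60/4 = −3.400 eV.
The photon energy is |E_5 − E_2| = 2.86 eV.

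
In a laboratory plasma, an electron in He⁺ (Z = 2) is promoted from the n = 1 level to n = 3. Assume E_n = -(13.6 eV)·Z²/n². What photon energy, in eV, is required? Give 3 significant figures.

The Bohr energies scale as Z², so for Z = 2: E_n = −54.40/n² eV.
E_3 = −54.40/9 = −6.044 eV and E_1 = −54.40/1 = −54.40 eV.
The photon energy is |E_3 − E_1| = 48.4 eV.

48.4 eV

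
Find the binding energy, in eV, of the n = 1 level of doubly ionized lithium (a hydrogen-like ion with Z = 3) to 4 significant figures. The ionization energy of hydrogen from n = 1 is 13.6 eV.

E_n = −13.6 Z²/n² = −122.4/n² eV for Z = 3.
E_1 = −122.4/1 = −122.4 eV, so ionization (to E = 0) requires 122.4 eV.

122.4 eV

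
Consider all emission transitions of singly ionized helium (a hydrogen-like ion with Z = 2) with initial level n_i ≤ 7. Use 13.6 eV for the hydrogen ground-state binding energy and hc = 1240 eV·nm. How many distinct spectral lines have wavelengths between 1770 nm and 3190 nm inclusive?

Enumerate all n_i → n_f pairs with 1 ≤ n_f < n_i ≤ 7 and compute λ = 1240 / [13.6·4·(1/n_f² − 1/n_i²)].
Lines falling in [1770, 3190] nm: 6→5 (1865 nm), 7→6 (3093 nm).

2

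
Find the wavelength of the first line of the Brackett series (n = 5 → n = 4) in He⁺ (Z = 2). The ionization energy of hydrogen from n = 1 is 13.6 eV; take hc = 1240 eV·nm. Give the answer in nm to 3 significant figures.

1010 nm

The Brackett series terminates on n_f = 4; the first line has n_i = 4+1 = 5.
ΔE = 54.40 × (1/4² − 1/5²) = 1.224 eV.
λ = 1240 / 1.224 = 1010 nm.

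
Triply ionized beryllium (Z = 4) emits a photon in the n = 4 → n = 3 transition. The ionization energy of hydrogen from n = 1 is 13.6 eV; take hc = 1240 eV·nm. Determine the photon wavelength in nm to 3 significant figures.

For Z = 4 the level energies scale as Z², so the effective Rydberg energy is 13.6 × 16 = 217.6 eV.
ΔE = 217.6 × (1/3² − 1/4²) = 217.6 × 0.04861 = 10.58 eV.
λ = hc/ΔE = 1240 / 10.58 = 117 nm.

117 nm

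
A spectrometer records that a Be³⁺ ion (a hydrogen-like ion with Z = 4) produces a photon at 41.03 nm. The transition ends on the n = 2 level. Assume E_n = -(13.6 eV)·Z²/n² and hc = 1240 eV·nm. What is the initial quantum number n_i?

n_i = 3

The photon energy is ΔE = hc/λ = 1240 / 41.03 = 30.22 eV.
With Z = 4, ΔE = 217.6 × (1/n_f² − 1/n_i²), so 1/n_f² − 1/n_i² = 0.1389.
With n_f = 2: 1/n_i² = 1/4 − 0.1389 = 0.1111, so n_i ≈ 3.00.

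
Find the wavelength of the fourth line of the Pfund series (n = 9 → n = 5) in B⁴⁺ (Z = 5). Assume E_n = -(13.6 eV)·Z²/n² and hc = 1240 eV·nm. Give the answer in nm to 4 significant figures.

131.9 nm

The Pfund series terminates on n_f = 5; the fourth line has n_i = 5+4 = 9.
ΔE = 340.0 × (1/5² − 1/9²) = 9.402 eV.
λ = 1240 / 9.402 = 131.9 nm.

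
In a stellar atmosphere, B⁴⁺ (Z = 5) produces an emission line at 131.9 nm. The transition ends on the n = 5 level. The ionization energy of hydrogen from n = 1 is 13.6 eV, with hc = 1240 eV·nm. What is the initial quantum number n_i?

n_i = 9

The photon energy is ΔE = hc/λ = 1240 / 131.9 = 9.401 eV.
With Z = 5, ΔE = 340.0 × (1/n_f² − 1/n_i²), so 1/n_f² − 1/n_i² = 0.02765.
With n_f = 5: 1/n_i² = 1/25 − 0.02765 = 0.01235, so n_i ≈ 9.00.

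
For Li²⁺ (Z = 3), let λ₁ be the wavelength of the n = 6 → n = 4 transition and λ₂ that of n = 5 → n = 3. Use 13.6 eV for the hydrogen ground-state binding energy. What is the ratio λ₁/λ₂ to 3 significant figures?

2.05

λ ∝ 1/ΔE ∝ 1/(1/n_f² − 1/n_i²), and the Z² and hc factors cancel in the ratio.
λ₁/λ₂ = (1/3² − 1/5²)/(1/4² − 1/6²) = 0.07111/0.03472 = 2.05.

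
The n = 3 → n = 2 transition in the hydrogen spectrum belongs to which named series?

Balmer

The series is set by the lower level: n_f = 2 is the Balmer series.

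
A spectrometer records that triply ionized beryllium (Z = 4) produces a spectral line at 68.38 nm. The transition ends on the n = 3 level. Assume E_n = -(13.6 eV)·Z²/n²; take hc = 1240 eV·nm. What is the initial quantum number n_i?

n_i = 6

The photon energy is ΔE = hc/λ = 1240 / 68.38 = 18.13 eV.
With Z = 4, ΔE = 217.6 × (1/n_f² − 1/n_i²), so 1/n_f² − 1/n_i² = 0.08334.
With n_f = 3: 1/n_i² = 1/9 − 0.08334 = 0.02777, so n_i ≈ 6.00.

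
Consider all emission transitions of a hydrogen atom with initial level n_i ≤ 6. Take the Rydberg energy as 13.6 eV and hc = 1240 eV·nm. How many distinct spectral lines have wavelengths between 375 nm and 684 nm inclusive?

4

Enumerate all n_i → n_f pairs with 1 ≤ n_f < n_i ≤ 6 and compute λ = 1240 / [13.6·1·(1/n_f² − 1/n_i²)].
Lines falling in [375, 684] nm: 6→2 (410.3 nm), 5→2 (434.2 nm), 4→2 (486.3 nm), 3→2 (656.5 nm).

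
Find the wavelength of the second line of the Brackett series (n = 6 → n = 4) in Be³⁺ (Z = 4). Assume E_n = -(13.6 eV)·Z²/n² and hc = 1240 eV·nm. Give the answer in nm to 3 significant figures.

The Brackett series terminates on n_f = 4; the second line has n_i = 4+2 = 6.
ΔE = 217.6 × (1/4² − 1/6²) = 7.556 eV.
λ = 1240 / 7.556 = 164 nm.

164 nm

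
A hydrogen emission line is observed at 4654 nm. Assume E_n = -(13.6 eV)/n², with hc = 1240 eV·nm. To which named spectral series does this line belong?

Pfund

ΔE = 1240/4654 = 0.2664 eV.
This matches 13.6 × (1/5² − 1/7²), so n_f = 5: the Pfund series.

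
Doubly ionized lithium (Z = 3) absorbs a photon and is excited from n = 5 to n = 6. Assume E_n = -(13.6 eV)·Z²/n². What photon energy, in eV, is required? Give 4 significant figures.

1.496 eV

The Bohr energies scale as Z², so for Z = 3: E_n = −122.4/n² eV.
E_6 = −122.4/36 = −3.400 eV and E_5 = −122.4/25 = −4.896 eV.
The photon energy is |E_6 − E_5| = 1.496 eV.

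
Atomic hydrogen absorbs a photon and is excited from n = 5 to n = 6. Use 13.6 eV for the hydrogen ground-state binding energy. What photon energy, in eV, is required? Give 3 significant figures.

0.166 eV

E_6 = −13.60/36 = −0.3778 eV and E_5 = −13.60/25 = −0.5440 eV.
The photon energy is |E_6 − E_5| = 0.166 eV.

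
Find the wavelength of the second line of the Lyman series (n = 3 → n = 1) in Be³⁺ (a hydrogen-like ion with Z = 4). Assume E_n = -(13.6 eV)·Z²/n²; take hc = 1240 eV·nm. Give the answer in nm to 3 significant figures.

6.41 nm

The Lyman series terminates on n_f = 1; the second line has n_i = 1+2 = 3.
ΔE = 217.6 × (1/1² − 1/3²) = 193.4 eV.
λ = 1240 / 193.4 = 6.41 nm.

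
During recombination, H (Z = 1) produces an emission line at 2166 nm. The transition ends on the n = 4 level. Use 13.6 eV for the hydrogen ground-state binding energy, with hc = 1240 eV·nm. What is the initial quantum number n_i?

n_i = 7

The photon energy is ΔE = hc/λ = 1240 / 2166 = 0.5725 eV.
With Z = 1, ΔE = 13.60 × (1/n_f² − 1/n_i²), so 1/n_f² − 1/n_i² = 0.04209.
With n_f = 4: 1/n_i² = 1/16 − 0.04209 = 0.02041, so n_i ≈ 7.00.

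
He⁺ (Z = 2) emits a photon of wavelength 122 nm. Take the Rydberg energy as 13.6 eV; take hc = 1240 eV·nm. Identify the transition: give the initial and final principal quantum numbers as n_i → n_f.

n_i = 4, n_f = 2

The photon energy is ΔE = hc/λ = 1240 / 122 = 10.16 eV.
With Z = 2, ΔE = 54.40 × (1/n_f² − 1/n_i²), so 1/n_f² − 1/n_i² = 0.1868.
Trying n_f = 2 gives 1/n_i² = 0.06316, i.e. n_i ≈ 4; this pair matches.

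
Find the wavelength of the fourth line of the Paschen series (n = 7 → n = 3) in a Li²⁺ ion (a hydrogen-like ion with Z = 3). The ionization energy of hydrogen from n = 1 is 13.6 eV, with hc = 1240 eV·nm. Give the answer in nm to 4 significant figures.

111.7 nm

The Paschen series terminates on n_f = 3; the fourth line has n_i = 3+4 = 7.
ΔE = 122.4 × (1/3² − 1/7²) = 11.10 eV.
λ = 1240 / 11.10 = 111.7 nm.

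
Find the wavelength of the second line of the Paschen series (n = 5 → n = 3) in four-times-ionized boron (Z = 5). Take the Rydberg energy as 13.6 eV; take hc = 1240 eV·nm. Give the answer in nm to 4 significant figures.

51.29 nm

The Paschen series terminates on n_f = 3; the second line has n_i = 3+2 = 5.
ΔE = 340.0 × (1/3² − 1/5²) = 24.18 eV.
λ = 1240 / 24.18 = 51.29 nm.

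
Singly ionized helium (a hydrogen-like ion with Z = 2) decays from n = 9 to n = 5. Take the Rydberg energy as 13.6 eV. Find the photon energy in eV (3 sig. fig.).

1.50 eV

The Bohr energies scale as Z², so for Z = 2: E_n = −54.40/n² eV.
E_9 = −54.40/81 = −0.6716 eV and E_5 = −54.40/25 = −2.176 eV.
The photon energy is |E_9 − E_5| = 1.50 eV.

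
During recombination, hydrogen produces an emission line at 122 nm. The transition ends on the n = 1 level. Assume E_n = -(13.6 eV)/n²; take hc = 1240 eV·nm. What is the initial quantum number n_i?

n_i = 2

The photon energy is ΔE = hc/λ = 1240 / 122 = 10.16 eV.
With Z = 1, ΔE = 13.60 × (1/n_f² − 1/n_i²), so 1/n_f² − 1/n_i² = 0.7473.
With n_f = 1: 1/n_i² = 1/1 − 0.7473 = 0.2527, so n_i ≈ 1.99.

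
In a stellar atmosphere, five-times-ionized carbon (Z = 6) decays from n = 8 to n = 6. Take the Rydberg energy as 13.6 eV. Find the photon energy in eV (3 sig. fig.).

The Bohr energies scale as Z², so for Z = 6: E_n = −489.6/n² eV.
E_8 = −489.6/64 = −7.650 eV and E_6 = −489.6/36 = −13.60 eV.
The photon energy is |E_8 − E_6| = 5.95 eV.

5.95 eV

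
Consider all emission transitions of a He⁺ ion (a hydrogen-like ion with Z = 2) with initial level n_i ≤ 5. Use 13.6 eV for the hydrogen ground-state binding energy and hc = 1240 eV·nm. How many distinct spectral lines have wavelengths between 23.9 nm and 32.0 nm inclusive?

3

Enumerate all n_i → n_f pairs with 1 ≤ n_f < n_i ≤ 5 and compute λ = 1240 / [13.6·4·(1/n_f² − 1/n_i²)].
Lines falling in [23.9, 32.0] nm: 4→1 (24.31 nm), 3→1 (25.64 nm), 2→1 (30.39 nm).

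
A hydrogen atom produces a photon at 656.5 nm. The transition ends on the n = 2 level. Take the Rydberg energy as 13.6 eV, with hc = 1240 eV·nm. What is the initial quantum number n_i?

n_i = 3

The photon energy is ΔE = hc/λ = 1240 / 656.5 = 1.889 eV.
With Z = 1, ΔE = 13.60 × (1/n_f² − 1/n_i²), so 1/n_f² − 1/n_i² = 0.1389.
With n_f = 2: 1/n_i² = 1/4 − 0.1389 = 0.1111, so n_i ≈ 3.00.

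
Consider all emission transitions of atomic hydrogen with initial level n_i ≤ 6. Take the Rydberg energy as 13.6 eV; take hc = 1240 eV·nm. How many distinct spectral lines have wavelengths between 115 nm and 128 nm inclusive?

1

Enumerate all n_i → n_f pairs with 1 ≤ n_f < n_i ≤ 6 and compute λ = 1240 / [13.6·1·(1/n_f² − 1/n_i²)].
Lines falling in [115, 128] nm: 2→1 (121.6 nm).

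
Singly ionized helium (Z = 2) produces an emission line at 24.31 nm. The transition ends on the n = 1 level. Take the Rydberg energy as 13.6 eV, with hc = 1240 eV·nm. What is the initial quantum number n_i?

n_i = 4

The photon energy is ΔE = hc/λ = 1240 / 24.31 = 51.01 eV.
With Z = 2, ΔE = 54.40 × (1/n_f² − 1/n_i²), so 1/n_f² − 1/n_i² = 0.9376.
With n_f = 1: 1/n_i² = 1/1 − 0.9376 = 0.06236, so n_i ≈ 4.00.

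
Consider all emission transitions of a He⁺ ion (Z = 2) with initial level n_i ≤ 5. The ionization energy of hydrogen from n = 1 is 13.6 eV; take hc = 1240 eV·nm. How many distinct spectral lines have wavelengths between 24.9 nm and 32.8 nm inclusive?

Enumerate all n_i → n_f pairs with 1 ≤ n_f < n_i ≤ 5 and compute λ = 1240 / [13.6·4·(1/n_f² − 1/n_i²)].
Lines falling in [24.9, 32.8] nm: 3→1 (25.64 nm), 2→1 (30.39 nm).

2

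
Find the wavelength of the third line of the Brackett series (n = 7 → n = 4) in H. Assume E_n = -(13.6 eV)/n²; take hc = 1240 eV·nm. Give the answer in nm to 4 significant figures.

2166 nm

The Brackett series terminates on n_f = 4; the third line has n_i = 4+3 = 7.
ΔE = 13.60 × (1/4² − 1/7²) = 0.5724 eV.
λ = 1240 / 0.5724 = 2166 nm.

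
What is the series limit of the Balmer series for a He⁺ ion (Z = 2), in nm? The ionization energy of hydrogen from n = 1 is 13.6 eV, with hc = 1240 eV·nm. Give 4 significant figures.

91.18 nm

The Balmer series has lower level n_f = 2; the series limit corresponds to n_i → ∞.
ΔE_max = 13.6 × 4 / 2² = 13.60 eV.
λ_min = 1240 / 13.60 = 91.18 nm.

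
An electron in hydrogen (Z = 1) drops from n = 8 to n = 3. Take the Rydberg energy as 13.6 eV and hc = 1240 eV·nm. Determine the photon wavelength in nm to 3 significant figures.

955 nm

ΔE = 13.60 × (1/3² − 1/8²) = 13.60 × 0.09549 = 1.299 eV.
λ = hc/ΔE = 1240 / 1.299 = 955 nm.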